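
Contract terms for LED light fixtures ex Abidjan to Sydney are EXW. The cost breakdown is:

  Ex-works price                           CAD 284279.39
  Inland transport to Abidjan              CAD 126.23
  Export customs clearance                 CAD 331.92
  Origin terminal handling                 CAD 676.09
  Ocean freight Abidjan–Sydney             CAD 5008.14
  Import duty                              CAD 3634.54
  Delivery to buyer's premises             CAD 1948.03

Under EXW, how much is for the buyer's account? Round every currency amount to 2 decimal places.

Buyer's account: CAD 11724.95

EXW: the seller makes goods available at their premises; the buyer bears all onward costs.
Seller's account: goods 284279.39 = 284279.39
Buyer's account: inland to port 126.23 + export clearance 331.92 + origin terminal 676.09 + freight 5008.14 + duty 3634.54 + delivery 1948.03 = 11724.95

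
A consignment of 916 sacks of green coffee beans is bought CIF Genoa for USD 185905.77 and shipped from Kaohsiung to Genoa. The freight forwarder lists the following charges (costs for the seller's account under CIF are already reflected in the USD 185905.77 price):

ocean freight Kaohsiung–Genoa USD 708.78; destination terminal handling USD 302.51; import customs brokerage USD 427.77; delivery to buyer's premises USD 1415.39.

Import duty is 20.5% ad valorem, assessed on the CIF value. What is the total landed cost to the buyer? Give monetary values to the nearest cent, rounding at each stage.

Total landed cost: USD 226162.12

CIF: the seller pays costs through ocean freight and marine insurance to the destination port.
Already in the invoice (seller's account under CIF): freight — exclude.
The CIF price already equals the CIF value: 185905.77
Import duty = 185905.77 × 20.5% = 38110.68
Buyer bears: destination terminal 302.51 + brokerage 427.77 + delivery 1415.39 + duty 38110.68 = 40256.35
Landed cost = invoice 185905.77 + 40256.35 = 226162.12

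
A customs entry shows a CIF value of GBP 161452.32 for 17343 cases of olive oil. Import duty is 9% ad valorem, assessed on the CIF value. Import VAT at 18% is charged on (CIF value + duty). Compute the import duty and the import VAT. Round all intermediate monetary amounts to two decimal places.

Import duty = 161452.32 × 9% = 14530.71
VAT base = CIF + duty = 161452.32 + 14530.71 = 175983.03
Import VAT = 175983.03 × 18% = 31676.95

Import duty: GBP 14530.71; import VAT: GBP 31676.95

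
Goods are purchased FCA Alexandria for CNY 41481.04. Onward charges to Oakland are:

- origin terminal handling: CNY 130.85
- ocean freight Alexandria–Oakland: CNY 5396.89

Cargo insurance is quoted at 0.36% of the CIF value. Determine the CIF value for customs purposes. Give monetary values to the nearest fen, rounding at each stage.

CIF value: CNY 47178.62

Let C be the CIF value. C = FCA price + pre-shipment costs + freight + 0.36% × C
C − 0.36% × C = 41481.04 + 130.85 + 5396.89
0.9964 × C = 47008.78
C = 47008.78 / 0.9964 = 47178.62
Insurance premium = 0.36% × 47178.62 = 169.84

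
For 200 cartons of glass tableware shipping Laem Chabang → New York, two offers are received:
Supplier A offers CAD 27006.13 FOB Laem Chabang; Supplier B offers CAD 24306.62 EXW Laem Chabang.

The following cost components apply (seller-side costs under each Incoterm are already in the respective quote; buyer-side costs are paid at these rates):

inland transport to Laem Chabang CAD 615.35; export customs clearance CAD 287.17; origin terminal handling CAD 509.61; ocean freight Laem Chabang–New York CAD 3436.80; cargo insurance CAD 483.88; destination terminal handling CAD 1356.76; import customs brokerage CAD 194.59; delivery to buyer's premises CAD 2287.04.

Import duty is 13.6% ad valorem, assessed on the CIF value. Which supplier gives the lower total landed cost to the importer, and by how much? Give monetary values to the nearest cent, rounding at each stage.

Supplier B is cheaper by CAD 1462.47

Supplier A (FOB):
CIF value = FOB price + freight + insurance = 27006.13 + 3436.80 + 483.88 = 30926.81
Import duty = 30926.81 × 13.6% = 4206.05
Buyer bears (A): 3436.80 + 483.88 + 1356.76 + 194.59 + 2287.04 = 7759.07
Landed cost (A) = invoice 27006.13 + 7759.07 + duty 4206.05 = 38971.25
Supplier B (EXW):
CIF value = EXW price + inland to port + export clearance + origin terminal + freight + insurance = 24306.62 + 615.35 + 287.17 + 509.61 + 3436.80 + 483.88 = 29639.43
Import duty = 29639.43 × 13.6% = 4030.96
Buyer bears (B): 615.35 + 287.17 + 509.61 + 3436.80 + 483.88 + 1356.76 + 194.59 + 2287.04 = 9171.20
Landed cost (B) = invoice 24306.62 + 9171.20 + duty 4030.96 = 37508.78
Difference = |38971.25 − 37508.78| = 1462.47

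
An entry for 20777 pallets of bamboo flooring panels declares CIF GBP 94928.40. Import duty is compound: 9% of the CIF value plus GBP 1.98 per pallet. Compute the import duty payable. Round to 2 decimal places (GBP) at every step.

Ad valorem component: 94928.40 × 9% = 8543.56
Specific component: 20777 × 1.98 = 41138.46
Import duty = 8543.56 + 41138.46 = 49682.02

Import duty: GBP 49682.02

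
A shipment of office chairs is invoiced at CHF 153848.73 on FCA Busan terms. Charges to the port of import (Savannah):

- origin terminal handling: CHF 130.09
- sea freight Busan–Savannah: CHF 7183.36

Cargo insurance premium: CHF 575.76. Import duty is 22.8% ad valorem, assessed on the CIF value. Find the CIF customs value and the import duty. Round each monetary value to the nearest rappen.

CIF value: CHF 161737.94; import duty: CHF 36876.25

CIF = FCA price + pre-shipment costs + freight + insurance
CIF = 153848.73 + 130.09 + 7183.36 + 575.76 = 161737.94
Import duty = 161737.94 × 22.8% = 36876.25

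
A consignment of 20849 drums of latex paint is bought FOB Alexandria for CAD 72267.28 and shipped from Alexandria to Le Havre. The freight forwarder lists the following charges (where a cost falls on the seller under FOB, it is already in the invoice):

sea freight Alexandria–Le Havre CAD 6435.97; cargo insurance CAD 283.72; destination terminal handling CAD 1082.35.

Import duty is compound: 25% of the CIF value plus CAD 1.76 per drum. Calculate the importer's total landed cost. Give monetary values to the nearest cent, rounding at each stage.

Total landed cost: CAD 136510.30

FOB: the seller bears costs until goods are on board at the origin port; the buyer bears freight, insurance and all costs thereafter.
CIF value = FOB price + freight + insurance = 72267.28 + 6435.97 + 283.72 = 78986.97
Ad valorem component: 78986.97 × 25% = 19746.74
Specific component: 20849 × 1.76 = 36694.24
Import duty = 19746.74 + 36694.24 = 56440.98
Buyer bears: freight 6435.97 + insurance 283.72 + destination terminal 1082.35 + duty 56440.98 = 64243.02
Landed cost = invoice 72267.28 + 64243.02 = 136510.30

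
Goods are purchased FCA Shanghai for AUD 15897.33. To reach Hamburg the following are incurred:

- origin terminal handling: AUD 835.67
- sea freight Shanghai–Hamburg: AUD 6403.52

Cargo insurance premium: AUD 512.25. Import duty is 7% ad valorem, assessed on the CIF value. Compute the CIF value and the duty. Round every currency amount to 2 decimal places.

CIF value: AUD 23648.77; import duty: AUD 1655.41

CIF = FCA price + pre-shipment costs + freight + insurance
CIF = 15897.33 + 835.67 + 6403.52 + 512.25 = 23648.77
Import duty = 23648.77 × 7% = 1655.41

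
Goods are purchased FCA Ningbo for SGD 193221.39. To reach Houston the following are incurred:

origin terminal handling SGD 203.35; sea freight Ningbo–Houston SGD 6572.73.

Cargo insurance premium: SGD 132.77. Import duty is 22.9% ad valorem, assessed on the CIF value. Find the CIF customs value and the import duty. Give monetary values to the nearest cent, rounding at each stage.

CIF = FCA price + pre-shipment costs + freight + insurance
CIF = 193221.39 + 203.35 + 6572.73 + 132.77 = 200130.24
Import duty = 200130.24 × 22.9% = 45829.82

CIF value: SGD 200130.24; import duty: SGD 45829.82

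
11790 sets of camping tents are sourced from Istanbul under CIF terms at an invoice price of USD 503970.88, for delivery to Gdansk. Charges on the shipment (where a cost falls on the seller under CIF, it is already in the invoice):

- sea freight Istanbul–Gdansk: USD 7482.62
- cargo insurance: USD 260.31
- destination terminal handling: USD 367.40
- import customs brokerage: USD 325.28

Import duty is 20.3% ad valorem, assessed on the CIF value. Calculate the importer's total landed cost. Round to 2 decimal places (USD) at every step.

Total landed cost: USD 606969.65

CIF: the seller pays costs through ocean freight and marine insurance to the destination port.
Already in the invoice (seller's account under CIF): freight, insurance — exclude.
The CIF price already equals the CIF value: 503970.88
Import duty = 503970.88 × 20.3% = 102306.09
Buyer bears: destination terminal 367.40 + brokerage 325.28 + duty 102306.09 = 102998.77
Landed cost = invoice 503970.88 + 102998.77 = 606969.65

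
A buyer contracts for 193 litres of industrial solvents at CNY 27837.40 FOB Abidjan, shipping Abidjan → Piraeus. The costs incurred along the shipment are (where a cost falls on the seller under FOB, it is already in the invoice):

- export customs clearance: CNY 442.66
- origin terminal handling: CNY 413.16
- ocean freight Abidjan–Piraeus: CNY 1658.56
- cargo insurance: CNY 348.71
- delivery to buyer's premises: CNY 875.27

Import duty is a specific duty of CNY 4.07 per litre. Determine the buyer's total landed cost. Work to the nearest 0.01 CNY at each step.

Total landed cost: CNY 31505.45

FOB: the seller bears costs until goods are on board at the origin port; the buyer bears freight, insurance and all costs thereafter.
Already in the invoice (seller's account under FOB): export clearance, origin terminal — exclude.
CIF value = FOB price + freight + insurance = 27837.40 + 1658.56 + 348.71 = 29844.67
Import duty = 193 × 4.07 = 785.51
Buyer bears: freight 1658.56 + insurance 348.71 + delivery 875.27 + duty 785.51 = 3668.05
Landed cost = invoice 27837.40 + 3668.05 = 31505.45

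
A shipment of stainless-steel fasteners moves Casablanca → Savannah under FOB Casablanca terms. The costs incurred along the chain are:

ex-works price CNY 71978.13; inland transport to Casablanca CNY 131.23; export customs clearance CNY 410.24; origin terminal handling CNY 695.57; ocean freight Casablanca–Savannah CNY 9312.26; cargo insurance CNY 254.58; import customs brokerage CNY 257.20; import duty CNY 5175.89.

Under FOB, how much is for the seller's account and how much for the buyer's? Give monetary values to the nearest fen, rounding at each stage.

Seller: CNY 73215.17; buyer: CNY 14999.93

FOB: the seller bears costs until goods are on board at the origin port; the buyer bears freight, insurance and all costs thereafter.
Seller's account: goods 71978.13 + inland to port 131.23 + export clearance 410.24 + origin terminal 695.57 = 73215.17
Buyer's account: freight 9312.26 + insurance 254.58 + brokerage 257.20 + duty 5175.89 = 14999.93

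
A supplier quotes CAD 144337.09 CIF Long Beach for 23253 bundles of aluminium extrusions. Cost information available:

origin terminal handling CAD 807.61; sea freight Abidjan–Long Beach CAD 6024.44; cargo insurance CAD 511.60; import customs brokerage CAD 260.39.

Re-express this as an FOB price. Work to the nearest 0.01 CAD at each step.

FOB price: CAD 137801.05

Not relevant to the conversion: origin terminal — on the seller under both CIF and FOB; already in the CIF price and stays in the FOB price. brokerage — on the buyer under both terms; not part of either seller's price.
From CIF to FOB, the seller no longer bears: freight, insurance.
FOB price = 144337.09 − 6024.44 − 511.60 = 137801.05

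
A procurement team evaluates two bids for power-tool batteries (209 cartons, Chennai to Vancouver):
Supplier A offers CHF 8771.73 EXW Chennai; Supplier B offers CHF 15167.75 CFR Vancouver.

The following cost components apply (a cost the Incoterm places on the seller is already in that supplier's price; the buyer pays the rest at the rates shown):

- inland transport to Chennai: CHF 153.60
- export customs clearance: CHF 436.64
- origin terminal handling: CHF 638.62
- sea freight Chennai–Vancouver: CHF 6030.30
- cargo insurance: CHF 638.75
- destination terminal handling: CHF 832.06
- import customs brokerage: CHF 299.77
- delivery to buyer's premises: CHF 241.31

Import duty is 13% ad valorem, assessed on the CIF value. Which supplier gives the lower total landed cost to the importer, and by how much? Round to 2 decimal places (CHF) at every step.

Supplier B is cheaper by CHF 975.34

Supplier A (EXW):
CIF value = EXW price + inland to port + export clearance + origin terminal + freight + insurance = 8771.73 + 153.60 + 436.64 + 638.62 + 6030.30 + 638.75 = 16669.64
Import duty = 16669.64 × 13% = 2167.05
Buyer bears (A): 153.60 + 436.64 + 638.62 + 6030.30 + 638.75 + 832.06 + 299.77 + 241.31 = 9271.05
Landed cost (A) = invoice 8771.73 + 9271.05 + duty 2167.05 = 20209.83
Supplier B (CFR):
CIF value = CFR price + insurance = 15167.75 + 638.75 = 15806.50
Import duty = 15806.50 × 13% = 2054.85
Buyer bears (B): 638.75 + 832.06 + 299.77 + 241.31 = 2011.89
Landed cost (B) = invoice 15167.75 + 2011.89 + duty 2054.85 = 19234.49
Difference = |20209.83 − 19234.49| = 975.34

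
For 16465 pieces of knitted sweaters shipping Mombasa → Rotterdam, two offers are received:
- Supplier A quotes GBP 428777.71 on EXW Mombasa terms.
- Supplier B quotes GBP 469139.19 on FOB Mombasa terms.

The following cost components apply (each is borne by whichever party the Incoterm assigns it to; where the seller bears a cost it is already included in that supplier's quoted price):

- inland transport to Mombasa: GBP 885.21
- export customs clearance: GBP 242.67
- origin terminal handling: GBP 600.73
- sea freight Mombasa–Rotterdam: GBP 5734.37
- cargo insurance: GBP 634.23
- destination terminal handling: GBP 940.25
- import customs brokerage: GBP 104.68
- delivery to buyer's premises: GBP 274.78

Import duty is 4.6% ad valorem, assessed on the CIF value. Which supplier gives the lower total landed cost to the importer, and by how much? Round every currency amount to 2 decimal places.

Supplier A (EXW):
CIF value = EXW price + inland to port + export clearance + origin terminal + freight + insurance = 428777.71 + 885.21 + 242.67 + 600.73 + 5734.37 + 634.23 = 436874.92
Import duty = 436874.92 × 4.6% = 20096.25
Buyer bears (A): 885.21 + 242.67 + 600.73 + 5734.37 + 634.23 + 940.25 + 104.68 + 274.78 = 9416.92
Landed cost (A) = invoice 428777.71 + 9416.92 + duty 20096.25 = 458290.88
Supplier B (FOB):
CIF value = FOB price + freight + insurance = 469139.19 + 5734.37 + 634.23 = 475507.79
Import duty = 475507.79 × 4.6% = 21873.36
Buyer bears (B): 5734.37 + 634.23 + 940.25 + 104.68 + 274.78 = 7688.31
Landed cost (B) = invoice 469139.19 + 7688.31 + duty 21873.36 = 498700.86
Difference = |458290.88 − 498700.86| = 40409.98

Supplier A is cheaper by GBP 40409.98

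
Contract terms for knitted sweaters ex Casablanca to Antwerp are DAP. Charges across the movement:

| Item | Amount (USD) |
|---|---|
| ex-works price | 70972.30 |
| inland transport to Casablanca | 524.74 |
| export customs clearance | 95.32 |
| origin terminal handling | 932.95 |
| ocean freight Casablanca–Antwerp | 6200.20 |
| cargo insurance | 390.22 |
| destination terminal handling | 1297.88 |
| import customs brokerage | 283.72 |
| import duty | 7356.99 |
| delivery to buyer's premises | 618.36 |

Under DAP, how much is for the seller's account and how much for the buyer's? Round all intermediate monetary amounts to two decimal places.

Seller: USD 81031.97; buyer: USD 7640.71

DAP: the seller bears all costs to the named destination except import duty and clearance.
Seller's account: goods 70972.30 + inland to port 524.74 + export clearance 95.32 + origin terminal 932.95 + freight 6200.20 + insurance 390.22 + destination terminal 1297.88 + delivery 618.36 = 81031.97
Buyer's account: brokerage 283.72 + duty 7356.99 = 7640.71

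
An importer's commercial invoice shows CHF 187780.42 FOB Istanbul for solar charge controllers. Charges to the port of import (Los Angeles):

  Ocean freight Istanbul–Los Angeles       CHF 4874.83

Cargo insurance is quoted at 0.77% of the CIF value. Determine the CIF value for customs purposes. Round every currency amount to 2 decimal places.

Let C be the CIF value. C = FOB price + freight + 0.77% × C
C − 0.77% × C = 187780.42 + 4874.83
0.9923 × C = 192655.25
C = 192655.25 / 0.9923 = 194150.21
Insurance premium = 0.77% × 194150.21 = 1494.96

CIF value: CHF 194150.21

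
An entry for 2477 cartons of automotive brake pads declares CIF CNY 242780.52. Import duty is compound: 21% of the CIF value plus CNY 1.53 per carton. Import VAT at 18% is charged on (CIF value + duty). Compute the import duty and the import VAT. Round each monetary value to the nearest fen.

Import duty: CNY 54773.72; import VAT: CNY 53559.76

Ad valorem component: 242780.52 × 21% = 50983.91
Specific component: 2477 × 1.53 = 3789.81
Import duty = 50983.91 + 3789.81 = 54773.72
VAT base = CIF + duty = 242780.52 + 54773.72 = 297554.24
Import VAT = 297554.24 × 18% = 53559.76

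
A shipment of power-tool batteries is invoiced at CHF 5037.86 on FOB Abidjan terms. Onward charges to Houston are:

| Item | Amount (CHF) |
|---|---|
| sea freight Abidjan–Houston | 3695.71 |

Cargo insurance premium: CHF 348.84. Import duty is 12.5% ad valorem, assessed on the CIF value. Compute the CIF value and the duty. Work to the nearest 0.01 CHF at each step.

CIF value: CHF 9082.41; import duty: CHF 1135.30

CIF = FOB price + freight + insurance
CIF = 5037.86 + 3695.71 + 348.84 = 9082.41
Import duty = 9082.41 × 12.5% = 1135.30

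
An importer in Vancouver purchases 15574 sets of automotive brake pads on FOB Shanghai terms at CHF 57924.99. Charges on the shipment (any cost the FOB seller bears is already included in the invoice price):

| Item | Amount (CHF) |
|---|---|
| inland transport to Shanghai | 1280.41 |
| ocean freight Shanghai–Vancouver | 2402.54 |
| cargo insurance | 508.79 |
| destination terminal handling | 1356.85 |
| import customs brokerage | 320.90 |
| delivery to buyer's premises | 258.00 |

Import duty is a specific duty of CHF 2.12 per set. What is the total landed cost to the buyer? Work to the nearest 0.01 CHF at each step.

FOB: the seller bears costs until goods are on board at the origin port; the buyer bears freight, insurance and all costs thereafter.
Already in the invoice (seller's account under FOB): inland to port — exclude.
CIF value = FOB price + freight + insurance = 57924.99 + 2402.54 + 508.79 = 60836.32
Import duty = 15574 × 2.12 = 33016.88
Buyer bears: freight 2402.54 + insurance 508.79 + destination terminal 1356.85 + brokerage 320.90 + delivery 258.00 + duty 33016.88 = 37863.96
Landed cost = invoice 57924.99 + 37863.96 = 95788.95

Total landed cost: CHF 95788.95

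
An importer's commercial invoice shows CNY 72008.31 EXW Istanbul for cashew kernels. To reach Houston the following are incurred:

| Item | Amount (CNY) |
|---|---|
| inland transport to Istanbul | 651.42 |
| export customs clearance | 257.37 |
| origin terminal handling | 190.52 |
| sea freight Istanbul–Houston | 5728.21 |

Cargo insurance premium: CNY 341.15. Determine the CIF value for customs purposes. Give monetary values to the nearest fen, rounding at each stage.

CIF = EXW price + pre-shipment costs + freight + insurance
CIF = 72008.31 + 651.42 + 257.37 + 190.52 + 5728.21 + 341.15 = 79176.98

CIF value: CNY 79176.98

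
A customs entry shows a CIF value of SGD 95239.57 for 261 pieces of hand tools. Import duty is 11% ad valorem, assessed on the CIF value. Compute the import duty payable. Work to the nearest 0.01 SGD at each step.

Import duty = 95239.57 × 11% = 10476.35

Import duty: SGD 10476.35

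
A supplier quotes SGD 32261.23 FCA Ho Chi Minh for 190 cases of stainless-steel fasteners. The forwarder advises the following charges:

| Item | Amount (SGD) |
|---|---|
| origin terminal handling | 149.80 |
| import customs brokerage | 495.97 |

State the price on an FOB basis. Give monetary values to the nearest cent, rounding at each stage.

Not relevant to the conversion: brokerage — on the buyer under both terms; not part of either seller's price.
From FCA to FOB, the seller additionally bears: origin terminal.
FOB price = 32261.23 + 149.80 = 32411.03

FOB price: SGD 32411.03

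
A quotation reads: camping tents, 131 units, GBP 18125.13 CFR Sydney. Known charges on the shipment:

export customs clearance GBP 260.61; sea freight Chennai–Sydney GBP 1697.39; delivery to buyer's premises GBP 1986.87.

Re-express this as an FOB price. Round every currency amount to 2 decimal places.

FOB price: GBP 16427.74

Not relevant to the conversion: export clearance — on the seller under both CFR and FOB; already in the CFR price and stays in the FOB price. delivery — on the buyer under both terms; not part of either seller's price.
From CFR to FOB, the seller no longer bears: freight.
FOB price = 18125.13 − 1697.39 = 16427.74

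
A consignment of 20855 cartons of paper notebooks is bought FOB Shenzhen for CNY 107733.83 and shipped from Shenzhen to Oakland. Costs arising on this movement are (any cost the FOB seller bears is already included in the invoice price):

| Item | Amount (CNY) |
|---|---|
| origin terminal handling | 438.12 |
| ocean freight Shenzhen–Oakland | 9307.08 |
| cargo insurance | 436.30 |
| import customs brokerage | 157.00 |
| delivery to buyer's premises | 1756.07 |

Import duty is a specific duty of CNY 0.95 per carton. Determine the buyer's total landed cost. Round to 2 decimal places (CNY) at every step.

FOB: the seller bears costs until goods are on board at the origin port; the buyer bears freight, insurance and all costs thereafter.
Already in the invoice (seller's account under FOB): origin terminal — exclude.
CIF value = FOB price + freight + insurance = 107733.83 + 9307.08 + 436.30 = 117477.21
Import duty = 20855 × 0.95 = 19812.25
Buyer bears: freight 9307.08 + insurance 436.30 + brokerage 157.00 + delivery 1756.07 + duty 19812.25 = 31468.70
Landed cost = invoice 107733.83 + 31468.70 = 139202.53

Total landed cost: CNY 139202.53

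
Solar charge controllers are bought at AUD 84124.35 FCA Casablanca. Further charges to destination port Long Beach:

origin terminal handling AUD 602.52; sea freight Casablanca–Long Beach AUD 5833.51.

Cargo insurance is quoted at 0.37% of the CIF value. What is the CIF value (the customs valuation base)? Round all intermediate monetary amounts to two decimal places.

Let C be the CIF value. C = FCA price + pre-shipment costs + freight + 0.37% × C
C − 0.37% × C = 84124.35 + 602.52 + 5833.51
0.9963 × C = 90560.38
C = 90560.38 / 0.9963 = 90896.70
Insurance premium = 0.37% × 90896.70 = 336.32

CIF value: AUD 90896.70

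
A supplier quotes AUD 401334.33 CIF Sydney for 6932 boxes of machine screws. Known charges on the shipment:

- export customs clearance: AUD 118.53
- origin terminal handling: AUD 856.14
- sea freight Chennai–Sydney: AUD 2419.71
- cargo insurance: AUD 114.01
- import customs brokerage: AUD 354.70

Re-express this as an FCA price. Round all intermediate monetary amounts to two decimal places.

Not relevant to the conversion: export clearance — on the seller under both CIF and FCA; already in the CIF price and stays in the FCA price. brokerage — on the buyer under both terms; not part of either seller's price.
From CIF to FCA, the seller no longer bears: origin terminal, freight, insurance.
FCA price = 401334.33 − 856.14 − 2419.71 − 114.01 = 397944.47

FCA price: AUD 397944.47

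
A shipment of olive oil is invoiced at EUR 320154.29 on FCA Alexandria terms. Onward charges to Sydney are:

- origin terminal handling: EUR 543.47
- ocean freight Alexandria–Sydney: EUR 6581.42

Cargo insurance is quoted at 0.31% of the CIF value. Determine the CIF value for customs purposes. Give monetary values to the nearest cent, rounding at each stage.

CIF value: EUR 328296.90

Let C be the CIF value. C = FCA price + pre-shipment costs + freight + 0.31% × C
C − 0.31% × C = 320154.29 + 543.47 + 6581.42
0.9969 × C = 327279.18
C = 327279.18 / 0.9969 = 328296.90
Insurance premium = 0.31% × 328296.90 = 1017.72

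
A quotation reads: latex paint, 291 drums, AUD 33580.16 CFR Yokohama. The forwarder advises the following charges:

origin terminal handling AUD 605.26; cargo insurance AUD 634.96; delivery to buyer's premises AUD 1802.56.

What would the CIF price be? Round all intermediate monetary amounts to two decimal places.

Not relevant to the conversion: origin terminal — on the seller under both CFR and CIF; already in the CFR price and stays in the CIF price. delivery — on the buyer under both terms; not part of either seller's price.
From CFR to CIF, the seller additionally bears: insurance.
CIF price = 33580.16 + 634.96 = 34215.12

CIF price: AUD 34215.12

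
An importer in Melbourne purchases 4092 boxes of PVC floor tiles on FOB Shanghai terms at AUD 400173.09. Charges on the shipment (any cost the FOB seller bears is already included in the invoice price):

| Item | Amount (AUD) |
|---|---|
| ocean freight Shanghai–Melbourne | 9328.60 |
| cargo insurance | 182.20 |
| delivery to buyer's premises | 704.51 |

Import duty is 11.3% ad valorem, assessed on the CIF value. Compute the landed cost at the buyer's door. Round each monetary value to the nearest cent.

FOB: the seller bears costs until goods are on board at the origin port; the buyer bears freight, insurance and all costs thereafter.
CIF value = FOB price + freight + insurance = 400173.09 + 9328.60 + 182.20 = 409683.89
Import duty = 409683.89 × 11.3% = 46294.28
Buyer bears: freight 9328.60 + insurance 182.20 + delivery 704.51 + duty 46294.28 = 56509.59
Landed cost = invoice 400173.09 + 56509.59 = 456682.68

Total landed cost: AUD 456682.68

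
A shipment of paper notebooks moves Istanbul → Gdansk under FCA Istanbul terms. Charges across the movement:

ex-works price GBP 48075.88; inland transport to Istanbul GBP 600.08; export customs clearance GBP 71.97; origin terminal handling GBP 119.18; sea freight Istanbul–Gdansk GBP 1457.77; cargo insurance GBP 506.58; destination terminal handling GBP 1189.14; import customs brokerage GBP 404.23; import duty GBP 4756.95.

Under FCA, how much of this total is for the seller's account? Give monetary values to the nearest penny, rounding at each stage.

Seller's account: GBP 48747.93

FCA: the seller delivers export-cleared goods to the carrier; the buyer bears costs from that point.
Seller's account: goods 48075.88 + inland to port 600.08 + export clearance 71.97 = 48747.93
Buyer's account: origin terminal 119.18 + freight 1457.77 + insurance 506.58 + destination terminal 1189.14 + brokerage 404.23 + duty 4756.95 = 8433.85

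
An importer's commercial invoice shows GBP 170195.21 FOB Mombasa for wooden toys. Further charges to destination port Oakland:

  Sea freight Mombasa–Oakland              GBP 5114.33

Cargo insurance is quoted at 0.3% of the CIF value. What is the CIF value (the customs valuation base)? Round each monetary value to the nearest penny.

Let C be the CIF value. C = FOB price + freight + 0.3% × C
C − 0.3% × C = 170195.21 + 5114.33
0.997 × C = 175309.54
C = 175309.54 / 0.997 = 175837.05
Insurance premium = 0.3% × 175837.05 = 527.51

CIF value: GBP 175837.05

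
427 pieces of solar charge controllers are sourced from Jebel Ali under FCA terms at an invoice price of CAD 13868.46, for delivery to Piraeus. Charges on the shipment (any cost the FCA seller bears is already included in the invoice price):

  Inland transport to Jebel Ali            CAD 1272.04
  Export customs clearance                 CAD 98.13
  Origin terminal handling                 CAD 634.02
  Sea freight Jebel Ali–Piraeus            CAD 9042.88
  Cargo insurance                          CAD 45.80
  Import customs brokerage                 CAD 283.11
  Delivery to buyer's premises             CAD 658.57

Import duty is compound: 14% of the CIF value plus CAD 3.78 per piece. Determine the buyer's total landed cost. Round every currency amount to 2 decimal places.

FCA: the seller delivers export-cleared goods to the carrier; the buyer bears costs from that point.
Already in the invoice (seller's account under FCA): inland to port, export clearance — exclude.
CIF value = FCA price + origin terminal + freight + insurance = 13868.46 + 634.02 + 9042.88 + 45.80 = 23591.16
Ad valorem component: 23591.16 × 14% = 3302.76
Specific component: 427 × 3.78 = 1614.06
Import duty = 3302.76 + 1614.06 = 4916.82
Buyer bears: origin terminal 634.02 + freight 9042.88 + insurance 45.80 + brokerage 283.11 + delivery 658.57 + duty 4916.82 = 15581.20
Landed cost = invoice 13868.46 + 15581.20 = 29449.66

Total landed cost: CAD 29449.66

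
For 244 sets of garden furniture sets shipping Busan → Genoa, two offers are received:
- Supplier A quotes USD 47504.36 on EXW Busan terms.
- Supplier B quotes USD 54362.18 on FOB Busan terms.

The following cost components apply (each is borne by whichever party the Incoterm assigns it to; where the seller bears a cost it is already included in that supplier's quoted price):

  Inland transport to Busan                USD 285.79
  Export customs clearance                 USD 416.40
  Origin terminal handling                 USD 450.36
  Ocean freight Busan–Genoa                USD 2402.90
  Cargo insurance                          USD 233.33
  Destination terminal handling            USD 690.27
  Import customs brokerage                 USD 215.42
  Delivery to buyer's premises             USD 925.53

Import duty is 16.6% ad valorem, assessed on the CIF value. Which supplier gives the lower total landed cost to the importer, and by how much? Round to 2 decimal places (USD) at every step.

Supplier A (EXW):
CIF value = EXW price + inland to port + export clearance + origin terminal + freight + insurance = 47504.36 + 285.79 + 416.40 + 450.36 + 2402.90 + 233.33 = 51293.14
Import duty = 51293.14 × 16.6% = 8514.66
Buyer bears (A): 285.79 + 416.40 + 450.36 + 2402.90 + 233.33 + 690.27 + 215.42 + 925.53 = 5620.00
Landed cost (A) = invoice 47504.36 + 5620.00 + duty 8514.66 = 61639.02
Supplier B (FOB):
CIF value = FOB price + freight + insurance = 54362.18 + 2402.90 + 233.33 = 56998.41
Import duty = 56998.41 × 16.6% = 9461.74
Buyer bears (B): 2402.90 + 233.33 + 690.27 + 215.42 + 925.53 = 4467.45
Landed cost (B) = invoice 54362.18 + 4467.45 + duty 9461.74 = 68291.37
Difference = |61639.02 − 68291.37| = 6652.35

Supplier A is cheaper by USD 6652.35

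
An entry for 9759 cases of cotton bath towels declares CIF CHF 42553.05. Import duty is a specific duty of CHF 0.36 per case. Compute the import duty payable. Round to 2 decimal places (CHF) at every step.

Import duty: CHF 3513.24

Import duty = 9759 × 0.36 = 3513.24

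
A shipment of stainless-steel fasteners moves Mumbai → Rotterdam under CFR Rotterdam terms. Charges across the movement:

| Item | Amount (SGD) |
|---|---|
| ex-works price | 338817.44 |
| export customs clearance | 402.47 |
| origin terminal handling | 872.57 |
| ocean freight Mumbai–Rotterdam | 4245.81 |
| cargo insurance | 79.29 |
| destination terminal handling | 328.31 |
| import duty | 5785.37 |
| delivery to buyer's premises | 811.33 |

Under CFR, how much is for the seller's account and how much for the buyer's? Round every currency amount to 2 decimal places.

CFR: the seller pays costs through ocean freight to the destination port, but not insurance.
Seller's account: goods 338817.44 + export clearance 402.47 + origin terminal 872.57 + freight 4245.81 = 344338.29
Buyer's account: insurance 79.29 + destination terminal 328.31 + duty 5785.37 + delivery 811.33 = 7004.30

Seller: SGD 344338.29; buyer: SGD 7004.30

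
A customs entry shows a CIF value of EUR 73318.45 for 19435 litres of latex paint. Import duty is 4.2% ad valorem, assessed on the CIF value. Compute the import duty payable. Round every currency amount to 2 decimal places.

Import duty: EUR 3079.37

Import duty = 73318.45 × 4.2% = 3079.37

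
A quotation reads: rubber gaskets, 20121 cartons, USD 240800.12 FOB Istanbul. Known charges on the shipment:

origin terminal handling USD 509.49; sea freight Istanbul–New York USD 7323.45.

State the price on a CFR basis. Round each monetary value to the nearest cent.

CFR price: USD 248123.57

Not relevant to the conversion: origin terminal — on the seller under both FOB and CFR; already in the FOB price and stays in the CFR price.
From FOB to CFR, the seller additionally bears: freight.
CFR price = 240800.12 + 7323.45 = 248123.57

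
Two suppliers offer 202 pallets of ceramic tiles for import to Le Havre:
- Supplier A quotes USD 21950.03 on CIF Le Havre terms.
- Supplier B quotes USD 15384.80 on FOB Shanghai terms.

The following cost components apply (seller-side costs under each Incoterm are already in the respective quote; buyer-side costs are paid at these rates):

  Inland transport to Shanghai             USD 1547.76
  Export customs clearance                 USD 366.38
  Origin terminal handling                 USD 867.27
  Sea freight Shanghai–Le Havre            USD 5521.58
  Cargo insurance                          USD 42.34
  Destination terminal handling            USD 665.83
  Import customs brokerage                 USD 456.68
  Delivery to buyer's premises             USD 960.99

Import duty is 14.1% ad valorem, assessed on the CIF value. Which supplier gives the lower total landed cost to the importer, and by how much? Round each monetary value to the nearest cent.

Supplier A (CIF):
The CIF price already equals the CIF value: 21950.03
Import duty = 21950.03 × 14.1% = 3094.95
Buyer bears (A): 665.83 + 456.68 + 960.99 = 2083.50
Landed cost (A) = invoice 21950.03 + 2083.50 + duty 3094.95 = 27128.48
Supplier B (FOB):
CIF value = FOB price + freight + insurance = 15384.80 + 5521.58 + 42.34 = 20948.72
Import duty = 20948.72 × 14.1% = 2953.77
Buyer bears (B): 5521.58 + 42.34 + 665.83 + 456.68 + 960.99 = 7647.42
Landed cost (B) = invoice 15384.80 + 7647.42 + duty 2953.77 = 25985.99
Difference = |27128.48 − 25985.99| = 1142.49

Supplier B is cheaper by USD 1142.49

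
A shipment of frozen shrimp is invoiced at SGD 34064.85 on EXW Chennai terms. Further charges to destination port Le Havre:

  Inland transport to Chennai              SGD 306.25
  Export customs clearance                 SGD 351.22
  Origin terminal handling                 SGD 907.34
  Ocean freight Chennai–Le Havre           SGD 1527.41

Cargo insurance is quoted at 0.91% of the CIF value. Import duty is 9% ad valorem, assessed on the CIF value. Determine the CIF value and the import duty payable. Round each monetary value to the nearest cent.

Let C be the CIF value. C = EXW price + pre-shipment costs + freight + 0.91% × C
C − 0.91% × C = 34064.85 + 306.25 + 351.22 + 907.34 + 1527.41
0.9909 × C = 37157.07
C = 37157.07 / 0.9909 = 37498.30
Insurance premium = 0.91% × 37498.30 = 341.23
Import duty = 37498.30 × 9% = 3374.85

CIF value: SGD 37498.30; import duty: SGD 3374.85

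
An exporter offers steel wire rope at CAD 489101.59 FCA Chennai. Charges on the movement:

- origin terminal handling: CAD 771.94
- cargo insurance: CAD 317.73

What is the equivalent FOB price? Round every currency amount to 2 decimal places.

FOB price: CAD 489873.53

Not relevant to the conversion: insurance — on the buyer under both terms; not part of either seller's price.
From FCA to FOB, the seller additionally bears: origin terminal.
FOB price = 489101.59 + 771.94 = 489873.53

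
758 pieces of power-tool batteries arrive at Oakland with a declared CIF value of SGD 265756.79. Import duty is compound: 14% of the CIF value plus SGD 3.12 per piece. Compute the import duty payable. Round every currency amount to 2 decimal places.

Import duty: SGD 39570.91

Ad valorem component: 265756.79 × 14% = 37205.95
Specific component: 758 × 3.12 = 2364.96
Import duty = 37205.95 + 2364.96 = 39570.91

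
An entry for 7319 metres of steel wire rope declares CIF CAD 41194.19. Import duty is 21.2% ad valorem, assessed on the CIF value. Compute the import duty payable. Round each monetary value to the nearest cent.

Import duty: CAD 8733.17

Import duty = 41194.19 × 21.2% = 8733.17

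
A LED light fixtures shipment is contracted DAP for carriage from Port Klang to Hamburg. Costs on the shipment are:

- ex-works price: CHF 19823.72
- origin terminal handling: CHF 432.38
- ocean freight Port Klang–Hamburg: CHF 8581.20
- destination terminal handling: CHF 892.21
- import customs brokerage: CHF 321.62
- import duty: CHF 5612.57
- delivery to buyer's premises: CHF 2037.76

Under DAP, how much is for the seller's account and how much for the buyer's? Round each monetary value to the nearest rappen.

Seller: CHF 31767.27; buyer: CHF 5934.19

DAP: the seller bears all costs to the named destination except import duty and clearance.
Seller's account: goods 19823.72 + origin terminal 432.38 + freight 8581.20 + destination terminal 892.21 + delivery 2037.76 = 31767.27
Buyer's account: brokerage 321.62 + duty 5612.57 = 5934.19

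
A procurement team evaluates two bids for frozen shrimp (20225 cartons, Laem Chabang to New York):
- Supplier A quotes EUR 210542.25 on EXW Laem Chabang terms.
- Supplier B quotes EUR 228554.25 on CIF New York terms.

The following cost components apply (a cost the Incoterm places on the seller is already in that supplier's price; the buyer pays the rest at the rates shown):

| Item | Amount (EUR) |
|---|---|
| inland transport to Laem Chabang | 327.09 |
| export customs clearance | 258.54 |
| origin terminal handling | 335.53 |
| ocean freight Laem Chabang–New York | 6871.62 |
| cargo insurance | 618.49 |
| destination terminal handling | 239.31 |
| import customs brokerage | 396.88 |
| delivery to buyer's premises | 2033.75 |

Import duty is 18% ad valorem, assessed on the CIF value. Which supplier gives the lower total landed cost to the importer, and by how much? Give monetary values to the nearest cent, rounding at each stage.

Supplier A (EXW):
CIF value = EXW price + inland to port + export clearance + origin terminal + freight + insurance = 210542.25 + 327.09 + 258.54 + 335.53 + 6871.62 + 618.49 = 218953.52
Import duty = 218953.52 × 18% = 39411.63
Buyer bears (A): 327.09 + 258.54 + 335.53 + 6871.62 + 618.49 + 239.31 + 396.88 + 2033.75 = 11081.21
Landed cost (A) = invoice 210542.25 + 11081.21 + duty 39411.63 = 261035.09
Supplier B (CIF):
The CIF price already equals the CIF value: 228554.25
Import duty = 228554.25 × 18% = 41139.77
Buyer bears (B): 239.31 + 396.88 + 2033.75 = 2669.94
Landed cost (B) = invoice 228554.25 + 2669.94 + duty 41139.77 = 272363.96
Difference = |261035.09 − 272363.96| = 11328.87

Supplier A is cheaper by EUR 11328.87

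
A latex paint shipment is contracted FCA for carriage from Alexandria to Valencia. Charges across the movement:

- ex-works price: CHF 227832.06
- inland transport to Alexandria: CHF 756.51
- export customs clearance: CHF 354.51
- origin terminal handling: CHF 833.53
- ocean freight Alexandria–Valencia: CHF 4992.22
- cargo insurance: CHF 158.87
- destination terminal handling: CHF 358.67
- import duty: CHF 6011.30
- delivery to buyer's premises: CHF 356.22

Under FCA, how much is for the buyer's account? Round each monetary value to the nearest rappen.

FCA: the seller delivers export-cleared goods to the carrier; the buyer bears costs from that point.
Seller's account: goods 227832.06 + inland to port 756.51 + export clearance 354.51 = 228943.08
Buyer's account: origin terminal 833.53 + freight 4992.22 + insurance 158.87 + destination terminal 358.67 + duty 6011.30 + delivery 356.22 = 12710.81

Buyer's account: CHF 12710.81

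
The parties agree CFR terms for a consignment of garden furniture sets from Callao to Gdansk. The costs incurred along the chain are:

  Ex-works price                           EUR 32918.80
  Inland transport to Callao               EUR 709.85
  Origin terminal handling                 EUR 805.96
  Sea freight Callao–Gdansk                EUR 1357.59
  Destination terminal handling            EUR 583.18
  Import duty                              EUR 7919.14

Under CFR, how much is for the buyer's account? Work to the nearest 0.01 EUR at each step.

CFR: the seller pays costs through ocean freight to the destination port, but not insurance.
Seller's account: goods 32918.80 + inland to port 709.85 + origin terminal 805.96 + freight 1357.59 = 35792.20
Buyer's account: destination terminal 583.18 + duty 7919.14 = 8502.32

Buyer's account: EUR 8502.32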